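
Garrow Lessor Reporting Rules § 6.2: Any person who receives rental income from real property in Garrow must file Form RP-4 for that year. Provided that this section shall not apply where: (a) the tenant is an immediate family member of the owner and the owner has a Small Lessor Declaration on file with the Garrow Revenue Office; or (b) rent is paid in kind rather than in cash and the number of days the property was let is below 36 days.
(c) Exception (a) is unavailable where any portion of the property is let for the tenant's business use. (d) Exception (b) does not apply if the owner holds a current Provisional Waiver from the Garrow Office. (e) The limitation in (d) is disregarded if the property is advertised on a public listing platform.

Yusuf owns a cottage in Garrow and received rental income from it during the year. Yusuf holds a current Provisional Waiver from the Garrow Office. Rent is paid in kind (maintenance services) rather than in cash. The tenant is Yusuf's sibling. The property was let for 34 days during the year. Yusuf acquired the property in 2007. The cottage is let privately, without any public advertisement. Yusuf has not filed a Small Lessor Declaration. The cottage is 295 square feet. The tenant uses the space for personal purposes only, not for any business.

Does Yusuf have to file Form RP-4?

Exception (a) requires that the owner has a Small Lessor Declaration on file with the Garrow Revenue Office; but no Small Lessor Declaration is on file, so (a) is unavailable.
All of (b)'s requirements are met (rent is paid in kind; the number of days the property was let is 34 days, below the 36 days limit). Turning to paragraphs (d)–(e): (d) operates against (b): a current Provisional Waiver is held. (e), which would lift (d), is not engaged — the property is let privately without advertisement. (b) is therefore removed.
No exception is made out. Yusuf falls within the general rule.

Yes — Yusuf must file Form RP-4.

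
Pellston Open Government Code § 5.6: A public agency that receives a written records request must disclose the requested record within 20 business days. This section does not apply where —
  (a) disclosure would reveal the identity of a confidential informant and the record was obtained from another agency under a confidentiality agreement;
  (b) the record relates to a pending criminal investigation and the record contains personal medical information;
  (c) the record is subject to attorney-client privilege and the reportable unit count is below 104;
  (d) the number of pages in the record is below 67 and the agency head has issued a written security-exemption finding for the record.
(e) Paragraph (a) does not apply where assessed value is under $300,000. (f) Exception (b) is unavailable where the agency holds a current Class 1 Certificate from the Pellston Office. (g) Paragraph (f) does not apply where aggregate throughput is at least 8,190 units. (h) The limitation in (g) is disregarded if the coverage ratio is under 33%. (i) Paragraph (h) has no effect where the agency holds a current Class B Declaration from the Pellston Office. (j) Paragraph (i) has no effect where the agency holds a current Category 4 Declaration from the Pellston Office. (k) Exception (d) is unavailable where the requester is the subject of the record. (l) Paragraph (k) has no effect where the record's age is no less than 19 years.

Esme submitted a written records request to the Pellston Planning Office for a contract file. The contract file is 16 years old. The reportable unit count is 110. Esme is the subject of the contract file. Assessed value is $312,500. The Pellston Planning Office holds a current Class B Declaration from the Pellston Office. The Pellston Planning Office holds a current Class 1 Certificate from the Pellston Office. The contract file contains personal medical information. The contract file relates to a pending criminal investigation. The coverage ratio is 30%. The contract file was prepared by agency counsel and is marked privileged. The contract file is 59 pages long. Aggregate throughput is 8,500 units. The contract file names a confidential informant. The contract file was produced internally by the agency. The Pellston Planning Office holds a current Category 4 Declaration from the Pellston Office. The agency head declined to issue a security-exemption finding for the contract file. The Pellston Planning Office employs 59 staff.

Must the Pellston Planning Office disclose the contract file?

Yes — the Pellston Planning Office must disclose the contract file.

Exception (a) fails — the contract file was produced internally.
Exception (b) is satisfied on its face — the contract file relates to a pending investigation; the contract file contains personal medical information. Turning to paragraphs (f)–(j): (f) applies — a current Class 1 Certificate is held. (g) would limit (f) — aggregate throughput is 8,500 units, meeting the 8,190 units threshold — but (h) sets (g) aside: (h) operates against (g): the coverage ratio is 30%, under the 33% limit. (i) would limit (h) — a current Class B Declaration is held — but (j) sets (i) aside: (j) operates against (i): a current Category 4 Declaration is held. Exception (b) does not apply.
Exception (c) fails — the reportable unit count is 110, not below 104.
Exception (d) fails — the agency head declined to issue a security-exemption finding.
No exception displaces § 5.6.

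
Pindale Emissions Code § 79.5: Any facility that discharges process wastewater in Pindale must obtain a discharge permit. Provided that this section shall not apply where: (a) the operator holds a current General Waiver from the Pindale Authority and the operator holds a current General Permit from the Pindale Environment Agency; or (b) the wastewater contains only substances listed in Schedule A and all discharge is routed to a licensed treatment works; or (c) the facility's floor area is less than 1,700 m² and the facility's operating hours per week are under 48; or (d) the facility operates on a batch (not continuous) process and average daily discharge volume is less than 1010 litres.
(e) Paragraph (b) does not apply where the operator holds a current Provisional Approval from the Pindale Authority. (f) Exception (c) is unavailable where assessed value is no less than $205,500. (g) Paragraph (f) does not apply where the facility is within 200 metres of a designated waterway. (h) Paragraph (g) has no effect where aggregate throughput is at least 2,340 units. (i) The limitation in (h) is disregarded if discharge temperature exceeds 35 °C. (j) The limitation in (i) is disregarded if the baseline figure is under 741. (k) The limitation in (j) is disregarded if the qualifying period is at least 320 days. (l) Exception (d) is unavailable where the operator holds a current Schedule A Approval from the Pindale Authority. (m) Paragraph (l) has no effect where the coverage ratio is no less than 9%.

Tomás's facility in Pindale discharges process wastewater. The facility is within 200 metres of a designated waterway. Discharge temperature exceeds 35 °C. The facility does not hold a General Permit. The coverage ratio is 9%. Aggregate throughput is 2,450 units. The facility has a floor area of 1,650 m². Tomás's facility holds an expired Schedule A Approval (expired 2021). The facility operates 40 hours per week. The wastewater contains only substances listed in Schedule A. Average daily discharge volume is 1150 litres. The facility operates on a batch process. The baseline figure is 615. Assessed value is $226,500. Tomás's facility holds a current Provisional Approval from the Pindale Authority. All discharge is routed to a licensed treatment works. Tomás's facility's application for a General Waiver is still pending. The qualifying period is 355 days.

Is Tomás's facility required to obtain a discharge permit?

No — exception (c) applies; Tomás's facility is not required to obtain a discharge permit.

Exception (a) fails — no current General Waiver is held.
All of (b)'s requirements are met (the wastewater is Schedule-A-only; discharge is routed to a licensed treatment works). But: (e) operates against (b): a current Provisional Approval is held. (b) is therefore removed.
Exception (c): the facility's floor area is 1,650 m², less than the 1,700 m² limit; the facility's operating hours per week are 40, under the 48 limit — every condition holds. Considering the limiting provisions: (f) applies (assessed value is $226,500, meeting the $205,500 threshold), but is overridden by (g): (g) operates — the facility is within 200 m of a designated waterway. (h) operates (aggregate throughput is 2,450 units, meeting the 2,340 units threshold), but is set aside by (i): (i) applies — discharge temperature exceeds 35 °C. (j) is engaged (the baseline figure is 615, under the 741 limit), but is displaced by (k): (k) applies — the qualifying period is 355 days, meeting the 320 days threshold. Exception (c) stands.
Exception (d) requires that average daily discharge volume is less than 1010 litres; but average daily discharge volume is 1150 litres, not less than 1010 litres, so (d) is unavailable.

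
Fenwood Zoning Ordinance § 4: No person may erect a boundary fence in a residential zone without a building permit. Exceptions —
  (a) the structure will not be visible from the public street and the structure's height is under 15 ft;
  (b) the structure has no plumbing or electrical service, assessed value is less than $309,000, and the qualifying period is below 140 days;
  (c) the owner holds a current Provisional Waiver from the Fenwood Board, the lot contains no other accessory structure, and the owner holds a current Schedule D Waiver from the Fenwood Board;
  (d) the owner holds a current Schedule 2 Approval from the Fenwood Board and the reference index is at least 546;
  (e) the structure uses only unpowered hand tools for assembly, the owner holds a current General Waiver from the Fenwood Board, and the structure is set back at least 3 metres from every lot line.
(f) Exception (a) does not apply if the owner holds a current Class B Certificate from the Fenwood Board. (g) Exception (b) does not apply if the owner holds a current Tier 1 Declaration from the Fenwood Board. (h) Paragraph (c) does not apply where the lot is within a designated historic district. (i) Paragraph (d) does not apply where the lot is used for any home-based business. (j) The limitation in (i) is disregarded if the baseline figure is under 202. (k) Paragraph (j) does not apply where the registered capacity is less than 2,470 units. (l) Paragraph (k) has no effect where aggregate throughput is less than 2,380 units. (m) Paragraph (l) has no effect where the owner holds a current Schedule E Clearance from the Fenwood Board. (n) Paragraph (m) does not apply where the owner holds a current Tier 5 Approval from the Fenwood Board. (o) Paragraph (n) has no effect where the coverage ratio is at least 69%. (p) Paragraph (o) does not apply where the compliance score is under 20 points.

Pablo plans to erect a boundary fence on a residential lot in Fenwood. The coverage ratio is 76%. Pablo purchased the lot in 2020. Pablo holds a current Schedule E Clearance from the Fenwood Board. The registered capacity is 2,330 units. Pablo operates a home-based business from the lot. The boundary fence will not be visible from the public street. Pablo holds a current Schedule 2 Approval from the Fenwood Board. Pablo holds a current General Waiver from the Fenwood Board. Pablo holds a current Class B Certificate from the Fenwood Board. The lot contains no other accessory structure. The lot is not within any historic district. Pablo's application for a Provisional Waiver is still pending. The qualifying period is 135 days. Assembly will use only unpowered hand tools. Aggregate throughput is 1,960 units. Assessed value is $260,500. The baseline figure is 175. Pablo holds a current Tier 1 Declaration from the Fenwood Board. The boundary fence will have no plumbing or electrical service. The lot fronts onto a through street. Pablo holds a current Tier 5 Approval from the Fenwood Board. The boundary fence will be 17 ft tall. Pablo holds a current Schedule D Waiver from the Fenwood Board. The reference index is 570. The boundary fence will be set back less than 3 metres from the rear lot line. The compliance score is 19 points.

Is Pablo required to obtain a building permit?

Exception (a) fails — the structure's height is 17 ft, not under 15 ft.
Exception (b): there is no plumbing or electrical service; assessed value is $260,500, less than the $309,000 limit; the qualifying period is 135 days, below the 140 days limit — every condition holds. However, paragraph (g) must be considered: (g) operates against (b): a current Tier 1 Declaration is held. (b) is therefore removed.
Exception (c) requires that the owner holds a current Provisional Waiver from the Fenwood Board; but no current Provisional Waiver is held, so (c) is unavailable.
Exception (d)'s conditions are all satisfied: a current Schedule 2 Approval is held; the reference index is 570, meeting the 546 threshold. Considering the limiting provisions: (i) would limit (d) — a home-based business operates on the lot — but (j) sets (i) aside: (j) is engaged — the baseline figure is 175, under the 202 limit. (k) would limit (j) — the registered capacity is 2,330 units, less than the 2,470 units limit — but (l) sets (k) aside: (l) applies — aggregate throughput is 1,960 units, less than the 2,380 units limit. (m) would limit (l) — a current Schedule E Clearance is held — but (n) sets (m) aside: (n) operates against (m): a current Tier 5 Approval is held. (o) would limit (n) — the coverage ratio is 76%, meeting the 69% threshold — but (p) sets (o) aside: (p) operates against (o): the compliance score is 19 points, under the 20 points limit. Exception (d) stands.
Exception (e) fails — the rear setback is under 3 m.

No — exception (d) applies; Pablo does not need a building permit.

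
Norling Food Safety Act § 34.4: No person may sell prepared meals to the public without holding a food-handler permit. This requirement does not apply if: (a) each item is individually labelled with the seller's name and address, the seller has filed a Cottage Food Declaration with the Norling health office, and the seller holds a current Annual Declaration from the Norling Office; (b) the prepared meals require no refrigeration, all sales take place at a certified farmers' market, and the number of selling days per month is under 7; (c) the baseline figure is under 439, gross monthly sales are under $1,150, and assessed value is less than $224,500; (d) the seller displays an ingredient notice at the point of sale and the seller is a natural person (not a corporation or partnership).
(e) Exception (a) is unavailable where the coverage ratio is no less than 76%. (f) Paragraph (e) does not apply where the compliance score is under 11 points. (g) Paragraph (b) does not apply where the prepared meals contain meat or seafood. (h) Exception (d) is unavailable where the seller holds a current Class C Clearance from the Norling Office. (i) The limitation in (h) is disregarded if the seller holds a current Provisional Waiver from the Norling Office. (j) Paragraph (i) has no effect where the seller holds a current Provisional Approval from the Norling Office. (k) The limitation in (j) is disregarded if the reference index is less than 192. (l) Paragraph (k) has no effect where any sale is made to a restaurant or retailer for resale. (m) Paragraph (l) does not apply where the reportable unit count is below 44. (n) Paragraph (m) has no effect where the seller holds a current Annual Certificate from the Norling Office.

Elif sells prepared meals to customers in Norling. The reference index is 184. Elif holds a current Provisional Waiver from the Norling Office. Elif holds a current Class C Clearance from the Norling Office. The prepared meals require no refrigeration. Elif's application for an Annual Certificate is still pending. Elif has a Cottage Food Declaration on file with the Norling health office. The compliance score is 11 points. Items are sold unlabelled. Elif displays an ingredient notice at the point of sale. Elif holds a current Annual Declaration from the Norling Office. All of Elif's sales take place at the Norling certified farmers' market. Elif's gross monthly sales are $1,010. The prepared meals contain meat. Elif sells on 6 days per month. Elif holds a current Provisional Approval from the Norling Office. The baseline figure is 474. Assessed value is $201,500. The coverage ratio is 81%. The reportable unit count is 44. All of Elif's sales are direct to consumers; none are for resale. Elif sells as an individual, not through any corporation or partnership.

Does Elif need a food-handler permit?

No — exception (d) applies; Elif is not required to hold a food-handler permit.

Exception (a) requires that each item is individually labelled with the seller's name and address; but items are sold unlabelled, so (a) is unavailable.
Exception (b): the prepared meals are shelf-stable; all sales are at a certified farmers' market; the number of selling days per month is 6, under the 7 limit — every condition holds. But applying paragraph (g): (g) operates — the prepared meals contain meat. So (b) is unavailable.
Exception (c) does not apply: the baseline figure is 474, not under 439.
Exception (d): an ingredient notice is displayed; the seller is a natural person — every condition holds. Under paragraphs (h)–(n): (h) would limit (d) — a current Class C Clearance is held — but (i) sets (h) aside: (i) operates against (h): a current Provisional Waiver is held. (j) applies (a current Provisional Approval is held), but is displaced by (k): (k) is triggered — the reference index is 184, less than the 192 limit. (l) does not operate here (no sales are for resale), so (k) stands. (d) remains available.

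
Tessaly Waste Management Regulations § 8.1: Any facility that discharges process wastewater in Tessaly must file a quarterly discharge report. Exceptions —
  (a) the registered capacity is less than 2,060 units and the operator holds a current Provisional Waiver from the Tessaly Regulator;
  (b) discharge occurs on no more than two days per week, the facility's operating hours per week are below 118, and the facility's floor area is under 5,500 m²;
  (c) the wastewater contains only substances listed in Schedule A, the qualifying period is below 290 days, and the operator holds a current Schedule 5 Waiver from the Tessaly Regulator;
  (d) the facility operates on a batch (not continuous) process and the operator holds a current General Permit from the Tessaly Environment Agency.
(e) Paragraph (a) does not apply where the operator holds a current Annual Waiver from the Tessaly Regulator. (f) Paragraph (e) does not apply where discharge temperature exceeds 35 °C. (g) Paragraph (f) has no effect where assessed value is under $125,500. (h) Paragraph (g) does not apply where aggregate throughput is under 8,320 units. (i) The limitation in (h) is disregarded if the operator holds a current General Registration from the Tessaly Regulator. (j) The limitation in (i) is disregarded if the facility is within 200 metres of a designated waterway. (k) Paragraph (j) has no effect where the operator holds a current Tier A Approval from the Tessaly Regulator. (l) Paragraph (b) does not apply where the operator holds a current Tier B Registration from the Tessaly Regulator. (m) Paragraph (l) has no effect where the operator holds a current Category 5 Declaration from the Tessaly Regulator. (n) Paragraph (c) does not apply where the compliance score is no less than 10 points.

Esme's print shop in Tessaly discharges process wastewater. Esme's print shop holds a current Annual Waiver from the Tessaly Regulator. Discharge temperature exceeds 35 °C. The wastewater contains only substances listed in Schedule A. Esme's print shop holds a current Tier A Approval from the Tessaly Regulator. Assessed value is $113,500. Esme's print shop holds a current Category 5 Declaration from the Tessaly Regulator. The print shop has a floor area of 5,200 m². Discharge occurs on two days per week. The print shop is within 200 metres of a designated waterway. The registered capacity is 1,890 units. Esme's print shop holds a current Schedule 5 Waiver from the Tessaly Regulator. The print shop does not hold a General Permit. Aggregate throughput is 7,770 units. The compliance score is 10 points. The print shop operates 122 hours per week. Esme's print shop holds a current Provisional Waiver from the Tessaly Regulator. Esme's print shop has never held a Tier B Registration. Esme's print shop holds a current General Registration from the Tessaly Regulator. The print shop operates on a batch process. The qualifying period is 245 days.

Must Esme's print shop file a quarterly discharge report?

Yes — Esme's print shop must file a quarterly discharge report.

Exception (a)'s conditions are all satisfied: the registered capacity is 1,890 units, less than the 2,060 units limit; a current Provisional Waiver is held. But: (e) operates against (a): a current Annual Waiver is held. (f) would limit (e) — discharge temperature exceeds 35 °C — but (g) sets (f) aside: (g) operates against (f): assessed value is $113,500, under the $125,500 limit. (h) is triggered (aggregate throughput is 7,770 units, under the 8,320 units limit), but yields to (i): (i) operates against (h): a current General Registration is held. (j) would limit (i) — the print shop is within 200 m of a designated waterway — but (k) sets (j) aside: (k) is triggered — a current Tier A Approval is held. (a) is therefore removed.
Exception (b) fails — the facility's operating hours per week are 122, not below 118.
Exception (c)'s conditions are all satisfied: the wastewater is Schedule-A-only; the qualifying period is 245 days, below the 290 days limit; a current Schedule 5 Waiver is held. However, paragraph (n) must be considered: (n) is engaged — the compliance score is 10 points, meeting the 10 points threshold. (c) is therefore removed.
Exception (d) requires that the operator holds a current General Permit from the Tessaly Environment Agency; but no General Permit is held, so (d) is unavailable.
Every exception is unavailable, so the rule governs.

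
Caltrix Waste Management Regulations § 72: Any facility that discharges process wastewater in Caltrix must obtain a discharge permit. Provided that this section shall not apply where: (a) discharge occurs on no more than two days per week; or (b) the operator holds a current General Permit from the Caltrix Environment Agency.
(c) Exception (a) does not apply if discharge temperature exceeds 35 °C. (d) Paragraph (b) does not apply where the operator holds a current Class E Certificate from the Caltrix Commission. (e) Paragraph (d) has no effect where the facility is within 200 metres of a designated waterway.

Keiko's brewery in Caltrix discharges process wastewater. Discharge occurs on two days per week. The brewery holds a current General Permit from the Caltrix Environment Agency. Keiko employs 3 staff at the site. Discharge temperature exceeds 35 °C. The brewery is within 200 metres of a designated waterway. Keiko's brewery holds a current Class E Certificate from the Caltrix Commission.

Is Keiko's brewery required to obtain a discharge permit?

Exception (a) is satisfied on its face — discharge occurs on no more than two days per week. But applying paragraph (c): (c) operates against (a): discharge temperature exceeds 35 °C. (a) is therefore removed.
Exception (b) is satisfied on its face — a current General Permit is held. Considering the limiting provisions: (d) would limit (b) — a current Class E Certificate is held — but (e) sets (d) aside: (e) applies — the brewery is within 200 m of a designated waterway. So (b) applies.

No — exception (b) applies; Keiko's brewery is not required to obtain a discharge permit.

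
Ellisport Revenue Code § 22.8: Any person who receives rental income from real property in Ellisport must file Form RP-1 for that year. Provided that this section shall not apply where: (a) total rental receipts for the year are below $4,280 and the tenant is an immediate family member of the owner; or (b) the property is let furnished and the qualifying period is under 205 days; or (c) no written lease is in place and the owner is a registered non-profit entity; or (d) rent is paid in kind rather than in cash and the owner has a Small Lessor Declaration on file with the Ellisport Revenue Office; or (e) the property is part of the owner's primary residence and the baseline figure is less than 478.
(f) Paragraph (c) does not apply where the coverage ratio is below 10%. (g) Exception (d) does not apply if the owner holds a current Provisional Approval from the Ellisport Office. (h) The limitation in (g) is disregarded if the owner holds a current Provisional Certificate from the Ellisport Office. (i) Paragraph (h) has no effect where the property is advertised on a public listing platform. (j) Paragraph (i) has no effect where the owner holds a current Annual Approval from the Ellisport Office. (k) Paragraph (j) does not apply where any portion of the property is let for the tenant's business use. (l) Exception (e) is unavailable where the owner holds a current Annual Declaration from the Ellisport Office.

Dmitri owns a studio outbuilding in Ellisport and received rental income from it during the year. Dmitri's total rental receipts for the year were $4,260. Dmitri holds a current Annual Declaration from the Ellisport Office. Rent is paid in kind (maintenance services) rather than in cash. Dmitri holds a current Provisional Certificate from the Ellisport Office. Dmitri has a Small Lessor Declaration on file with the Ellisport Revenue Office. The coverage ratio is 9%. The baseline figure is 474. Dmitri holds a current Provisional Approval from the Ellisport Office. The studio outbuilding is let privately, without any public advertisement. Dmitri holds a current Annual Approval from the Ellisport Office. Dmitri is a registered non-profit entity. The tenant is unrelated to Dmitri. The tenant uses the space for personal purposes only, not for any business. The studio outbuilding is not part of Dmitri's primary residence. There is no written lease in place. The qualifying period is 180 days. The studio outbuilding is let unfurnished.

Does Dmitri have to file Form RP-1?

No — exception (d) applies; Dmitri is not required to file Form RP-1.

Exception (a) does not apply: the tenant is unrelated to the owner.
Exception (b) does not apply: the property is let unfurnished.
Exception (c) is satisfied on its face — there is no written lease; Dmitri is a registered non-profit. But: (f) is engaged — the coverage ratio is 9%, below the 10% limit. Exception (c) does not apply.
Exception (d): rent is paid in kind; a Small Lessor Declaration is on file — every condition holds. As to paragraphs (g)–(k): (g) would limit (d) — a current Provisional Approval is held — but (h) sets (g) aside: (h) operates against (g): a current Provisional Certificate is held. (i) does not operate here (the property is let privately without advertisement), so (h) stands. (d) remains available.
Exception (e) requires that the property is part of the owner's primary residence; but the studio outbuilding is not part of the primary residence, so (e) is unavailable.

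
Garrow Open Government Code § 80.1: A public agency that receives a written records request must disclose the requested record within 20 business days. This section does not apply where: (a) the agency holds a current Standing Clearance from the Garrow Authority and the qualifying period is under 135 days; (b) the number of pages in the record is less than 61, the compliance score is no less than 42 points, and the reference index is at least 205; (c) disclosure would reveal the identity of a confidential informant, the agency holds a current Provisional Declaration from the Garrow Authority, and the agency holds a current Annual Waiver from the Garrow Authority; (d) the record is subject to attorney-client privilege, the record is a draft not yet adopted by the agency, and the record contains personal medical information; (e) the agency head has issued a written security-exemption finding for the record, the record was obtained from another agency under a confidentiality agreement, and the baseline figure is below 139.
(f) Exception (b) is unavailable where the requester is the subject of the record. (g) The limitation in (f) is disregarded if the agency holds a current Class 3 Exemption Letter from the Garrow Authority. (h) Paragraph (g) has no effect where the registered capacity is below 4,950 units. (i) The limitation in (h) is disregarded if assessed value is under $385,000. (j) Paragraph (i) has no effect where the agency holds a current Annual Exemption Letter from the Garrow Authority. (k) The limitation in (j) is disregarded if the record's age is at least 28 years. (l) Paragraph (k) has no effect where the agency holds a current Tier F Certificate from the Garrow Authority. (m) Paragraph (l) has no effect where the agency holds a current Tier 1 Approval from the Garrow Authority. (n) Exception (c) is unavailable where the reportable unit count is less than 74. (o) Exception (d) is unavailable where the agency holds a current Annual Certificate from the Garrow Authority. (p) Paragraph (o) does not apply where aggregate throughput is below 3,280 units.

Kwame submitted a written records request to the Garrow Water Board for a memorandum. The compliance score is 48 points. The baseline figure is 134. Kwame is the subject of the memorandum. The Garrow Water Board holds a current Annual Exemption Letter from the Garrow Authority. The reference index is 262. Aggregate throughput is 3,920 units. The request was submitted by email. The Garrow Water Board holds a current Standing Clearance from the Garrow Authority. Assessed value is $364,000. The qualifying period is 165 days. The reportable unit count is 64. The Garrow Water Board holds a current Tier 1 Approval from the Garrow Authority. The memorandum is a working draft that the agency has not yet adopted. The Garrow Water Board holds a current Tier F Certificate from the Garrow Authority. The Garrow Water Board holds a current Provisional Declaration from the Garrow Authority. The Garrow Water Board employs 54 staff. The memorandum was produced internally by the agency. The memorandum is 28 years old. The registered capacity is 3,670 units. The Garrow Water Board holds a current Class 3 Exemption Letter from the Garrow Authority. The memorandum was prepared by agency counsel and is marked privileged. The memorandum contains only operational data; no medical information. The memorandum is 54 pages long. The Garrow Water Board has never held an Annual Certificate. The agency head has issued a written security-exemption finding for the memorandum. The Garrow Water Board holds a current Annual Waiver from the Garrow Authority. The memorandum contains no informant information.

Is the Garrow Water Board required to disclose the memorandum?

No — exception (b) applies; the Garrow Water Board is not required to disclose the memorandum.

Exception (a) fails — the qualifying period is 165 days, not under 135 days.
Exception (b): the number of pages in the record is 54, less than the 61 limit; the compliance score is 48 points, meeting the 42 points threshold; the reference index is 262, meeting the 205 threshold — every condition holds. Applying paragraphs (f)–(m): (f) is triggered (Kwame is the subject of the memorandum), but is set aside by (g): (g) applies — a current Class 3 Exemption Letter is held. (h) would limit (g) — the registered capacity is 3,670 units, below the 4,950 units limit — but (i) sets (h) aside: (i) operates against (h): assessed value is $364,000, under the $385,000 limit. (j) would limit (i) — a current Annual Exemption Letter is held — but (k) sets (j) aside: (k) operates — the record's age is 28 years, meeting the 28 years threshold. (l) operates (a current Tier F Certificate is held), but is displaced by (m): (m) applies — a current Tier 1 Approval is held. Exception (b) stands.
Exception (c) does not apply: the memorandum contains no informant information.
Exception (d) does not apply: the memorandum contains only operational data.
Exception (e) requires that the record was obtained from another agency under a confidentiality agreement; but the memorandum was produced internally, so (e) is unavailable.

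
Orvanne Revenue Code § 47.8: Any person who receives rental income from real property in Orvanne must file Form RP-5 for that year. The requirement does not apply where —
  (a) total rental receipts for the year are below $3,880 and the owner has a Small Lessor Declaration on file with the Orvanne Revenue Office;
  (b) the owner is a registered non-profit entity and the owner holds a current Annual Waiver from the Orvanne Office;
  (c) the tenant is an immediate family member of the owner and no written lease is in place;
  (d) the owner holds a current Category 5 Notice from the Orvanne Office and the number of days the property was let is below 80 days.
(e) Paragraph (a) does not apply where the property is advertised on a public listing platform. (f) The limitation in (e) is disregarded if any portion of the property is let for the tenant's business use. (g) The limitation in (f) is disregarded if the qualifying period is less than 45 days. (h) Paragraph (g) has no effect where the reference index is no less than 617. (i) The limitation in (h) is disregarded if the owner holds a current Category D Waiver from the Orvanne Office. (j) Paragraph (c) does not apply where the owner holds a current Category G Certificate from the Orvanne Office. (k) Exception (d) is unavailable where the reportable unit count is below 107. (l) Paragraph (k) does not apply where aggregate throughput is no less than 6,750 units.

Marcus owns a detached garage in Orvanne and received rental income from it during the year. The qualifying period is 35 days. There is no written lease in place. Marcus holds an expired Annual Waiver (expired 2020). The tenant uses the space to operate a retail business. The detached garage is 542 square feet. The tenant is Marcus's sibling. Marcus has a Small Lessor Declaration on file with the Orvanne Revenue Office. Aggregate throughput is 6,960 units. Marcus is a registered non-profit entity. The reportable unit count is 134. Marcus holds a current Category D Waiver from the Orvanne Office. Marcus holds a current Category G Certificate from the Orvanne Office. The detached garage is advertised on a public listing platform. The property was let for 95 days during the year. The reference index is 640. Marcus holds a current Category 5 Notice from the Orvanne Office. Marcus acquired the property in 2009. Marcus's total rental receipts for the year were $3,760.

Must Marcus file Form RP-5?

Exception (a)'s conditions are all satisfied: total rental receipts for the year are $3,760, below the $3,880 limit; a Small Lessor Declaration is on file. But: (e) operates — the property is publicly advertised. (f) is triggered (the space is let for business use), but is itself disapplied by (g): (g) is engaged — the qualifying period is 35 days, less than the 45 days limit. (h) is triggered (the reference index is 640, meeting the 617 threshold), but is set aside by (i): (i) is engaged — a current Category D Waiver is held. Exception (a) does not apply.
Exception (b) does not apply: no current Annual Waiver is held.
Exception (c)'s conditions are all satisfied: the tenant is an immediate family member; there is no written lease. But: (j) is engaged — a current Category G Certificate is held. So (c) is unavailable.
Exception (d) does not apply: the number of days the property was let is 95 days, not below 80 days.
No exception displaces § 47.8.

Yes — Marcus must file Form RP-5.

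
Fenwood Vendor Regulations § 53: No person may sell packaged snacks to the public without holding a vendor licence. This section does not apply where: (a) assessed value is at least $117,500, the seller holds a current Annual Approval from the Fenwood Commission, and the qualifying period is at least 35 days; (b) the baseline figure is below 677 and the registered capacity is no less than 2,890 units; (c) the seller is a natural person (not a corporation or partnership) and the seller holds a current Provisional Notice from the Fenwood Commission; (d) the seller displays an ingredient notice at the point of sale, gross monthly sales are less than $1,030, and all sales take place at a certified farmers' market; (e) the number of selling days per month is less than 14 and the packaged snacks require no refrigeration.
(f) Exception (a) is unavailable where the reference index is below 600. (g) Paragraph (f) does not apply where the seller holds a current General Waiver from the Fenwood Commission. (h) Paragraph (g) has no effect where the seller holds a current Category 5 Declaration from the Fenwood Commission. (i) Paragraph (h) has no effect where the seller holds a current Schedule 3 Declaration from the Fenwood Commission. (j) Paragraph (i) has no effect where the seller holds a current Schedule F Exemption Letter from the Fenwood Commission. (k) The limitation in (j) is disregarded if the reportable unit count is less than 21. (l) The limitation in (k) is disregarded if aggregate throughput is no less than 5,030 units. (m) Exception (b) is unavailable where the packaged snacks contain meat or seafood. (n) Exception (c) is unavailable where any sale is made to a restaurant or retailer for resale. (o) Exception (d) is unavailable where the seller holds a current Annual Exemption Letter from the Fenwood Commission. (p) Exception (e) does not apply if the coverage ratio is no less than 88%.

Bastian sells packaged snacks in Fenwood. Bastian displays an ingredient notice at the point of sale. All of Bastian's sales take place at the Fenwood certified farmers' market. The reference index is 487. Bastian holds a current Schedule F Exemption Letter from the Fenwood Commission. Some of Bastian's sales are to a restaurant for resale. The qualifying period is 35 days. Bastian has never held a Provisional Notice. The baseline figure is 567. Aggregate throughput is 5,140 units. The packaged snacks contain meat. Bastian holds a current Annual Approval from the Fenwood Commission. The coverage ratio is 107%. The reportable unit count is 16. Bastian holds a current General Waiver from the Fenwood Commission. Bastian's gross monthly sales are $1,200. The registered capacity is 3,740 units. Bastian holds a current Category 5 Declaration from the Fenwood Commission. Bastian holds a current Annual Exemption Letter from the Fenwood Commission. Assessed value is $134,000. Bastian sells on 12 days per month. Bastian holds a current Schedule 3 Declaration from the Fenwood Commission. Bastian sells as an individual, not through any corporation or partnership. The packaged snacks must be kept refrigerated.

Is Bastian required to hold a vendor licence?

Exception (a) is satisfied on its face — assessed value is $134,000, meeting the $117,500 threshold; a current Annual Approval is held; the qualifying period is 35 days, meeting the 35 days threshold. But applying paragraphs (f)–(l): (f) operates against (a): the reference index is 487, below the 600 limit. (g) is triggered (a current General Waiver is held), but is displaced by (h): (h) operates — a current Category 5 Declaration is held. (i) operates (a current Schedule 3 Declaration is held), but is overridden by (j): (j) operates against (i): a current Schedule F Exemption Letter is held. (k) would limit (j) — the reportable unit count is 16, less than the 21 limit — but (l) sets (k) aside: (l) is triggered — aggregate throughput is 5,140 units, meeting the 5,030 units threshold. So (a) is unavailable.
All of (b)'s requirements are met (the baseline figure is 567, below the 677 limit; the registered capacity is 3,740 units, meeting the 2,890 units threshold). But: (m) is engaged — the packaged snacks contain meat. So (b) is unavailable.
Exception (c) does not apply: no current Provisional Notice is held.
Exception (d) does not apply: gross monthly sales are $1,200, not less than $1,030.
Exception (e) does not apply: the packaged snacks require refrigeration.
No exception applies. The general rule governs.

Yes — Bastian must hold a vendor licence.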